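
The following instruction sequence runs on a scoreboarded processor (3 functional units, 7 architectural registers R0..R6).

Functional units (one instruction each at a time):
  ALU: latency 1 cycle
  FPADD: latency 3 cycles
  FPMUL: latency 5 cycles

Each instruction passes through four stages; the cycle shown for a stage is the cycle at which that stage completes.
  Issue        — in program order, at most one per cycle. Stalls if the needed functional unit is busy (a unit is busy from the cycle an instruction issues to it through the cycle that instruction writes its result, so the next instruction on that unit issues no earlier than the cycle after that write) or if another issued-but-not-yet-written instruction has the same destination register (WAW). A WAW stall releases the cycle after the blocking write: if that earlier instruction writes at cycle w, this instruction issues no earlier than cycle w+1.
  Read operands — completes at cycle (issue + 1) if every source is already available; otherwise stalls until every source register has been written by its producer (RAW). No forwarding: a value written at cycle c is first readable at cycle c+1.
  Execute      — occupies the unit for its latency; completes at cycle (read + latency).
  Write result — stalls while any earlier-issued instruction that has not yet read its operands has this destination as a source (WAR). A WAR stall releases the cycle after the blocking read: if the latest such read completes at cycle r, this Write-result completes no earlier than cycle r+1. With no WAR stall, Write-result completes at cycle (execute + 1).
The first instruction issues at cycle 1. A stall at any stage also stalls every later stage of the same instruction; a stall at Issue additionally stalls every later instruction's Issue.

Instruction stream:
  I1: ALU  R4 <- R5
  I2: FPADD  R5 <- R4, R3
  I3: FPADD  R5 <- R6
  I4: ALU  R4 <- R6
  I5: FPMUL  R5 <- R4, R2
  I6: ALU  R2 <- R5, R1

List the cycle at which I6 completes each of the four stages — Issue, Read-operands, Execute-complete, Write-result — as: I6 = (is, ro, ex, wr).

I6 = (17, 24, 25, 26)

I1: IS=1 RO=2 EX=3 WR=4
I2: IS=2 RO=5 EX=8 WR=9  [RAW R4: wait I1 write@4]
I3: IS=10 RO=11 EX=14 WR=15  [struct: FPADD busy until I2 writes@9]
I4: IS=11 RO=12 EX=13 WR=14
I5: IS=16 RO=17 EX=22 WR=23  [WAW R5: wait I3 write@15]
I6: IS=17 RO=24 EX=25 WR=26  [RAW R5: wait I5 write@23]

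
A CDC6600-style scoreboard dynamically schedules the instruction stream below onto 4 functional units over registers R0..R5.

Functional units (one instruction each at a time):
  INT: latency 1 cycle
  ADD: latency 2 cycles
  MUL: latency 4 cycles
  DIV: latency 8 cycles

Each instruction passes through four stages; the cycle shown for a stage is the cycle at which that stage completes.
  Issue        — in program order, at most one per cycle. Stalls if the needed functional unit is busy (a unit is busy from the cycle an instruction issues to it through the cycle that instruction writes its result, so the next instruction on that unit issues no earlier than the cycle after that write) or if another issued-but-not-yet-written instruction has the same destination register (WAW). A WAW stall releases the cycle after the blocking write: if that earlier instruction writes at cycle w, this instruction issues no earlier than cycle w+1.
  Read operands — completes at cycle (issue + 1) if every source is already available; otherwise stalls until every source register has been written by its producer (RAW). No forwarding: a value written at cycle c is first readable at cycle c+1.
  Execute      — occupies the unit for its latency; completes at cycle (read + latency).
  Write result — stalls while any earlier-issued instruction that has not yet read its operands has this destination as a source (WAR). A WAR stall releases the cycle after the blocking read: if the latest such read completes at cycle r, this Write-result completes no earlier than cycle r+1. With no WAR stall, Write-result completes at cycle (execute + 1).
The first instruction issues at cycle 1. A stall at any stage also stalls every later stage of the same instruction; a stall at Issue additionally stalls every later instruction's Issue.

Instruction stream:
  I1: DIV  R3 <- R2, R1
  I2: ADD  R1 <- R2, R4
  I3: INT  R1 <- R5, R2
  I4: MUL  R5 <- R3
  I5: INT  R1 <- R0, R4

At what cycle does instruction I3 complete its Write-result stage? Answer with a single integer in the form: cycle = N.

t=1  issue I1 (DIV)
t=2  I1 read-ops · issue I2 (ADD)
t=3  I2 read-ops
t=5  I2 finished on ADD
t=6  I2→R1
t=7  issue I3 (INT)
t=8  I3 read-ops · issue I4 (MUL)
t=9  I3 finished on INT
t=10  I1 finished on DIV · I3→R1
t=11  I1→R3 · issue I5 (INT)
t=12  I4 read-ops · I5 read-ops
t=13  I5 finished on INT
t=14  I5→R1
t=16  I4 finished on MUL
t=17  I4→R5

cycle = 10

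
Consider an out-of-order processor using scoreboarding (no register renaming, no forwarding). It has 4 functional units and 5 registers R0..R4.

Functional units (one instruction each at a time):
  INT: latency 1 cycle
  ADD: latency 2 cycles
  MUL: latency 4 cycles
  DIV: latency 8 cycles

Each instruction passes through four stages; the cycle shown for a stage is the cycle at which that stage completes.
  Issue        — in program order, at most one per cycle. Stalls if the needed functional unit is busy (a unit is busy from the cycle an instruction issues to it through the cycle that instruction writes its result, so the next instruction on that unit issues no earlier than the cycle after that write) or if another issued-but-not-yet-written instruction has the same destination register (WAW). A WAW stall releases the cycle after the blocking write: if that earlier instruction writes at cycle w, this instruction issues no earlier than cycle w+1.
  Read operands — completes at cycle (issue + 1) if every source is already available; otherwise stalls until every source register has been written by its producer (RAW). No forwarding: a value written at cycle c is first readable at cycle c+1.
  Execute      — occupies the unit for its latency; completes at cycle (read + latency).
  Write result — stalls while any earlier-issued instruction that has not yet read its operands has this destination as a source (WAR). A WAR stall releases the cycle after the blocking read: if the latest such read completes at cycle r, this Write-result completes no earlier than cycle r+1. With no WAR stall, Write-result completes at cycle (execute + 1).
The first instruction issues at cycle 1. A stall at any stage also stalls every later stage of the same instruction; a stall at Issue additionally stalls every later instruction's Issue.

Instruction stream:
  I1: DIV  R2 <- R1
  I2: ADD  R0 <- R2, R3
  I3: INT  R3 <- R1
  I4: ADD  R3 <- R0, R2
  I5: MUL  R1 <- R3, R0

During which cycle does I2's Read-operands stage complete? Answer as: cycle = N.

cycle = 12

[1] I1 issues→DIV
[2] I1 reads, I2 issues→ADD
[3] I3 issues→INT
[4] I3 reads
[5] I3 exec-done
[10] I1 exec-done
[11] I1 writes R2
[12] I2 reads
[13] I3 writes R3
[14] I2 exec-done
[15] I2 writes R0
[16] I4 issues→ADD
[17] I4 reads, I5 issues→MUL
[19] I4 exec-done
[20] I4 writes R3
[21] I5 reads
[25] I5 exec-done
[26] I5 writes R1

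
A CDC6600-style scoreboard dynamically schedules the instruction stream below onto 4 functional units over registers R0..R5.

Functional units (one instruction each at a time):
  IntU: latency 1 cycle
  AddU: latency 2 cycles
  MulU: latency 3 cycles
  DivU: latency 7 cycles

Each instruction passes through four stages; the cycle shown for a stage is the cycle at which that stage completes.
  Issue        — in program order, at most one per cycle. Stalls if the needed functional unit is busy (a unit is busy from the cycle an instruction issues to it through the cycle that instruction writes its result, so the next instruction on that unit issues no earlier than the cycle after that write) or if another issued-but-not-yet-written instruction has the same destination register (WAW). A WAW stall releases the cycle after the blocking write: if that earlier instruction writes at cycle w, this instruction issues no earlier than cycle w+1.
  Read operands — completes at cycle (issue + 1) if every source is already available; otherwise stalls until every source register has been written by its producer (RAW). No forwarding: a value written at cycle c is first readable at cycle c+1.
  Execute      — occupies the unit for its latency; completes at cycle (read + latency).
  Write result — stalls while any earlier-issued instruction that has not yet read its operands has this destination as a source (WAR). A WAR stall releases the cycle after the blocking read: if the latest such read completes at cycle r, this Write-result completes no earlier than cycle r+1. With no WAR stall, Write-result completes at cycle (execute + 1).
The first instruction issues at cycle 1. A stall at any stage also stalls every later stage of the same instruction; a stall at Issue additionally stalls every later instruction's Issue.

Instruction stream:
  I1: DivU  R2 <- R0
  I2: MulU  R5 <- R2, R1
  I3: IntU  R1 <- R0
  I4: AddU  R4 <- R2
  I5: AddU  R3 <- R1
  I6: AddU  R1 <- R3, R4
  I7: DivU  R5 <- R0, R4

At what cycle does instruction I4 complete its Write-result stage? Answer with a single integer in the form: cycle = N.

cycle = 14

cycle 1: I1 dispatched to DivU
cycle 2: I1 operands ready · I2 dispatched to MulU
cycle 3: I3 dispatched to IntU
cycle 4: I3 operands ready · I4 dispatched to AddU
cycle 5: I3 complete
cycle 9: I1 complete
cycle 10: R2←I1
cycle 11: I2 operands ready · I4 operands ready
cycle 12: R1←I3
cycle 13: I4 complete
cycle 14: I2 complete · R4←I4
cycle 15: R5←I2 · I5 dispatched to AddU
cycle 16: I5 operands ready
cycle 18: I5 complete
cycle 19: R3←I5
cycle 20: I6 dispatched to AddU
cycle 21: I6 operands ready · I7 dispatched to DivU
cycle 22: I7 operands ready
cycle 23: I6 complete
cycle 24: R1←I6
cycle 29: I7 complete
cycle 30: R5←I7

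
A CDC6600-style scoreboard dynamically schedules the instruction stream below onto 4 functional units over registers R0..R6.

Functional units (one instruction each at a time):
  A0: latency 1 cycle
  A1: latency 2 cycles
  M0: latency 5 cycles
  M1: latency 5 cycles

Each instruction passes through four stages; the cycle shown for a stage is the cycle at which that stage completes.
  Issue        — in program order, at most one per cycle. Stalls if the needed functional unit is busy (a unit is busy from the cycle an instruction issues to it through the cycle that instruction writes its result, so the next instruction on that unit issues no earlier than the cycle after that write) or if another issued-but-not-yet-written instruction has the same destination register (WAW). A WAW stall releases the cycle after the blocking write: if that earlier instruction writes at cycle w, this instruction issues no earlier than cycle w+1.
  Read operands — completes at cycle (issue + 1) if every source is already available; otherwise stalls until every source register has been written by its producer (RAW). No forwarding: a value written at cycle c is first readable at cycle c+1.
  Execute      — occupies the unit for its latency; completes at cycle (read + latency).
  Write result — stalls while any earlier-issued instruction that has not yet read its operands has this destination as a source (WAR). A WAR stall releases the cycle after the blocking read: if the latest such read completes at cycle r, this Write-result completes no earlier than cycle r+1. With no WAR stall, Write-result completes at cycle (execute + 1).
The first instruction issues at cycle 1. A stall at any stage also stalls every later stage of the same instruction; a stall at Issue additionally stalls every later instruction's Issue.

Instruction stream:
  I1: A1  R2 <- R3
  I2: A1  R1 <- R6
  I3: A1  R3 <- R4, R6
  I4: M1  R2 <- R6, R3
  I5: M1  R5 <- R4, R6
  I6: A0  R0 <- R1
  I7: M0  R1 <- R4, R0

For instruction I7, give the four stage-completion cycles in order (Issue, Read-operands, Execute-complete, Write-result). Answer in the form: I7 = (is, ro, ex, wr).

cycle 1: I1 dispatched to A1
cycle 2: I1 operands ready
cycle 4: I1 complete
cycle 5: R2←I1
cycle 6: I2 dispatched to A1
cycle 7: I2 operands ready
cycle 9: I2 complete
cycle 10: R1←I2
cycle 11: I3 dispatched to A1
cycle 12: I3 operands ready, I4 dispatched to M1
cycle 14: I3 complete
cycle 15: R3←I3
cycle 16: I4 operands ready
cycle 21: I4 complete
cycle 22: R2←I4
cycle 23: I5 dispatched to M1
cycle 24: I5 operands ready, I6 dispatched to A0
cycle 25: I6 operands ready, I7 dispatched to M0
cycle 26: I6 complete
cycle 27: R0←I6
cycle 28: I7 operands ready
cycle 29: I5 complete
cycle 30: R5←I5
cycle 33: I7 complete
cycle 34: R1←I7

I7 = (25, 28, 33, 34)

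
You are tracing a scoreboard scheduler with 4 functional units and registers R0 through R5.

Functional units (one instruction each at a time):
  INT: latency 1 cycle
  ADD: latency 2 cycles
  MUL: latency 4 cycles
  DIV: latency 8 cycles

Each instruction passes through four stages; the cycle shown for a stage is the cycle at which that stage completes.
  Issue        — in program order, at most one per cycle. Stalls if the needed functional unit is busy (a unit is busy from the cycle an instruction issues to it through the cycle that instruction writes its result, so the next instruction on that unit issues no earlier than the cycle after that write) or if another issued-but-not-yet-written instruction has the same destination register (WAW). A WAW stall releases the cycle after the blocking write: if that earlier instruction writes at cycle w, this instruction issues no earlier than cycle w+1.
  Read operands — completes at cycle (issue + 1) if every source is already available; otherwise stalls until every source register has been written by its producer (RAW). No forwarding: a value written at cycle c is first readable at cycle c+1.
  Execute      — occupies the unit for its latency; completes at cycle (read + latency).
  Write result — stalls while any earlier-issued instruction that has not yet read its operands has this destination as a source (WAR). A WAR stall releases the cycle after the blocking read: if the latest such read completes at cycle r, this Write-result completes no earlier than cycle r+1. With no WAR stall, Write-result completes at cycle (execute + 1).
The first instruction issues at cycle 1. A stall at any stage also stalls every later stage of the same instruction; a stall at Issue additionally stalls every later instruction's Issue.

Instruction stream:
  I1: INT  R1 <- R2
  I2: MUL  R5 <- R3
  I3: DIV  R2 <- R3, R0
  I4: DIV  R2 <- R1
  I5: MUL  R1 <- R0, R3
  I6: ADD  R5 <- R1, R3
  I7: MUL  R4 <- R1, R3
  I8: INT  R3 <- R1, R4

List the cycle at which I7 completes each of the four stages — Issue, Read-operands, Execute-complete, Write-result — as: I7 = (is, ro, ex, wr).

I1  is:1  ro:2  ex:3  wr:4
I2  is:2  ro:3  ex:7  wr:8
I3  is:3  ro:4  ex:12  wr:13
I4  is:14  ro:15  ex:23  wr:24  — struct: DIV busy until I3 writes@13
I5  is:15  ro:16  ex:20  wr:21
I6  is:16  ro:22  ex:24  wr:25  — RAW R1: wait I5 write@21
I7  is:22  ro:23  ex:27  wr:28  — struct: MUL busy until I5 writes@21
I8  is:23  ro:29  ex:30  wr:31  — RAW R4: wait I7 write@28

I7 = (22, 23, 27, 28)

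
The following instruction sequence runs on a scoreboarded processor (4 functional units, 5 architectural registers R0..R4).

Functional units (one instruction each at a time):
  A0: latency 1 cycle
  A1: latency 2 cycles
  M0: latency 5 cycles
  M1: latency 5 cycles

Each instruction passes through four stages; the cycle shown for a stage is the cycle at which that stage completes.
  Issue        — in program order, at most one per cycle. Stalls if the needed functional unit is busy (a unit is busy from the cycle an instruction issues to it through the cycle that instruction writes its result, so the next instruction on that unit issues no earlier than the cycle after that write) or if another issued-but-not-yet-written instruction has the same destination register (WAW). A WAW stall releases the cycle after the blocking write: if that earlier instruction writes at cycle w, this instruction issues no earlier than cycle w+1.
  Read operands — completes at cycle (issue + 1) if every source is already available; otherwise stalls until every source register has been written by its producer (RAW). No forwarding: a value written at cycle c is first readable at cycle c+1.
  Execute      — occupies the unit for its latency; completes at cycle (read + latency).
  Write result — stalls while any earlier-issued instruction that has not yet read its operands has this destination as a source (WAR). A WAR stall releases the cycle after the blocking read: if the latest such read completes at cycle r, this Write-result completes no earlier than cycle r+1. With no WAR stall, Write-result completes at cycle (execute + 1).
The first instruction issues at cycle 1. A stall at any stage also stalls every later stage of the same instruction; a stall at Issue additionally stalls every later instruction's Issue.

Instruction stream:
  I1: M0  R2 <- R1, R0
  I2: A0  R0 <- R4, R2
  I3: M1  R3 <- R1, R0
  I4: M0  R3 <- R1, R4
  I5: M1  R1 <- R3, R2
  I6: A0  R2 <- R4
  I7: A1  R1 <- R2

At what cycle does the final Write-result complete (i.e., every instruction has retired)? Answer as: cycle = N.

c1: issue I1 (M0)
c2: I1 read-ops · issue I2 (A0)
c3: issue I3 (M1)
c7: I1 finished on M0
c8: I1→R2
c9: I2 read-ops
c10: I2 finished on A0
c11: I2→R0
c12: I3 read-ops
c17: I3 finished on M1
c18: I3→R3
c19: issue I4 (M0)
c20: I4 read-ops · issue I5 (M1)
c21: issue I6 (A0)
c22: I6 read-ops
c23: I6 finished on A0
c25: I4 finished on M0
c26: I4→R3
c27: I5 read-ops
c28: I6→R2
c32: I5 finished on M1
c33: I5→R1
c34: issue I7 (A1)
c35: I7 read-ops
c37: I7 finished on A1
c38: I7→R1

cycle = 38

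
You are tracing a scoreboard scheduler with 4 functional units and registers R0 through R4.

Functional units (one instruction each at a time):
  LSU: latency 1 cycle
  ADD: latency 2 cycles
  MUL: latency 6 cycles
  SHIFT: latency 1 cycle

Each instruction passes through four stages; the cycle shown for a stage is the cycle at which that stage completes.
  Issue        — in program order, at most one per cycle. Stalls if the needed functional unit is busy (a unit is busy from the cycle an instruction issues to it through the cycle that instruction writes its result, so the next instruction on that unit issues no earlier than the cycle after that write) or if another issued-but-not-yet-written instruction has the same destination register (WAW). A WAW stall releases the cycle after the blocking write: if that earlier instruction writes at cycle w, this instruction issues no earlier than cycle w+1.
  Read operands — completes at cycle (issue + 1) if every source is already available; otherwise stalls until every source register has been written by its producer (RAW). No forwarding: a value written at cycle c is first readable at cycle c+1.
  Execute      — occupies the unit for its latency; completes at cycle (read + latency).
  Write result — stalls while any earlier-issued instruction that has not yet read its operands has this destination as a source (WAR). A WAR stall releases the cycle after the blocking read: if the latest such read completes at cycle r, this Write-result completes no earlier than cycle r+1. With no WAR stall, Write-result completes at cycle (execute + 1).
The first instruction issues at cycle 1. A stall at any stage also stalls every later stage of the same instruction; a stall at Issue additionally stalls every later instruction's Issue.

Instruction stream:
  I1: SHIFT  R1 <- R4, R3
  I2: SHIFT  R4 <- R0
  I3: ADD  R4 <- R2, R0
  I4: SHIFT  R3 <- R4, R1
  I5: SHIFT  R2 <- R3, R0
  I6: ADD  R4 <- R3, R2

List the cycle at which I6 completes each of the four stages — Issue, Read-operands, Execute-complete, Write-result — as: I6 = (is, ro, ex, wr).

cycle 1: I1→SHIFT
cycle 2: I1 RO
cycle 3: I1 EX
cycle 4: I1 WR R1
cycle 5: I2→SHIFT
cycle 6: I2 RO
cycle 7: I2 EX
cycle 8: I2 WR R4
cycle 9: I3→ADD
cycle 10: I3 RO | I4→SHIFT
cycle 12: I3 EX
cycle 13: I3 WR R4
cycle 14: I4 RO
cycle 15: I4 EX
cycle 16: I4 WR R3
cycle 17: I5→SHIFT
cycle 18: I5 RO | I6→ADD
cycle 19: I5 EX
cycle 20: I5 WR R2
cycle 21: I6 RO
cycle 23: I6 EX
cycle 24: I6 WR R4

I6 = (18, 21, 23, 24)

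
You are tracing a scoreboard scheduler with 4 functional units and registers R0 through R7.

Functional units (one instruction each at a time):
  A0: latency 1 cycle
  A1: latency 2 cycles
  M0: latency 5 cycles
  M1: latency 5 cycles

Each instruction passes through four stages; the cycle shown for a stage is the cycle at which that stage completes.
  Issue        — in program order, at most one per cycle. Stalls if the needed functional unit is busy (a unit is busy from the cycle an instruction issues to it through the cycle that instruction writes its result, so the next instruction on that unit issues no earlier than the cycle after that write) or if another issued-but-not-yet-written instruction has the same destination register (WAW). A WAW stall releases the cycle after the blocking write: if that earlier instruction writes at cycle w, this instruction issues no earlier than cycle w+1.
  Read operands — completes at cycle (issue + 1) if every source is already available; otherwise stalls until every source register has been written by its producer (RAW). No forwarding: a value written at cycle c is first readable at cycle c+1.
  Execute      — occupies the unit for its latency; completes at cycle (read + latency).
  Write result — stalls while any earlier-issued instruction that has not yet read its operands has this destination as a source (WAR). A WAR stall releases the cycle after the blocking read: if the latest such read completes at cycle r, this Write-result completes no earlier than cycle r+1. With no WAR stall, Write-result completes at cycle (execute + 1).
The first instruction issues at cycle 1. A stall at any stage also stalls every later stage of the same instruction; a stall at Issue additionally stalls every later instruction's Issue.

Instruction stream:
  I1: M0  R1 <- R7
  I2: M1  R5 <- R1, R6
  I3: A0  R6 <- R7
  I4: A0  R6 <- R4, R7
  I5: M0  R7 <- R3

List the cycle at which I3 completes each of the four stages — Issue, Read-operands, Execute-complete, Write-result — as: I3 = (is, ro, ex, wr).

I3 = (3, 4, 5, 10)

cycle 1: I1→M0
cycle 2: I1 RO, I2→M1
cycle 3: I3→A0
cycle 4: I3 RO
cycle 5: I3 EX
cycle 7: I1 EX
cycle 8: I1 WR R1
cycle 9: I2 RO
cycle 10: I3 WR R6
cycle 11: I4→A0
cycle 12: I4 RO, I5→M0
cycle 13: I4 EX, I5 RO
cycle 14: I2 EX, I4 WR R6
cycle 15: I2 WR R5
cycle 18: I5 EX
cycle 19: I5 WR R7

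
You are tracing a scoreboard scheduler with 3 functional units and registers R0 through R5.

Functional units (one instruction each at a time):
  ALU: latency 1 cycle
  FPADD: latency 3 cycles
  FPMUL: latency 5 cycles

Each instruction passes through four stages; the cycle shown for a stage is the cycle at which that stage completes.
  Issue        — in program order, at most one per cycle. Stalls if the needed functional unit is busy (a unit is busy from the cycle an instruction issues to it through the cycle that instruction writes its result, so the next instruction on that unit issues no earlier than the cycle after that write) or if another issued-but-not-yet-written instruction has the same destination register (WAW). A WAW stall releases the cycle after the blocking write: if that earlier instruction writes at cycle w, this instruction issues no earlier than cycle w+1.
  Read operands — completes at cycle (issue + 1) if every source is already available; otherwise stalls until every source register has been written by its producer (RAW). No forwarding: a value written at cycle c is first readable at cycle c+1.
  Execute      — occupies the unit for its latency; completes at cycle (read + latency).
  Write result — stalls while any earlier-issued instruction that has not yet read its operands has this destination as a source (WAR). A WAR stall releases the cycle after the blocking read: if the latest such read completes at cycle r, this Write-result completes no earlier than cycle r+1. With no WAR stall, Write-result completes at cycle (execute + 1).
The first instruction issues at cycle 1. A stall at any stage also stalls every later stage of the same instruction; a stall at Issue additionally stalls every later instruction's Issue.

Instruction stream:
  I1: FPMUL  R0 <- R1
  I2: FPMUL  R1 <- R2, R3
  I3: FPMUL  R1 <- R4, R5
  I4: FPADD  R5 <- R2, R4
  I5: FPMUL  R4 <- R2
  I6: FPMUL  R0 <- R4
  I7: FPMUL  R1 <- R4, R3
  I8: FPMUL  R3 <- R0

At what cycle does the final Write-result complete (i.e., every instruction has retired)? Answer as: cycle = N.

I1: IS=1 RO=2 EX=7 WR=8
I2: IS=9 RO=10 EX=15 WR=16  [struct: FPMUL busy until I1 writes@8]
I3: IS=17 RO=18 EX=23 WR=24  [struct: FPMUL busy until I2 writes@16]
I4: IS=18 RO=19 EX=22 WR=23
I5: IS=25 RO=26 EX=31 WR=32  [struct: FPMUL busy until I3 writes@24]
I6: IS=33 RO=34 EX=39 WR=40  [struct: FPMUL busy until I5 writes@32]
I7: IS=41 RO=42 EX=47 WR=48  [struct: FPMUL busy until I6 writes@40]
I8: IS=49 RO=50 EX=55 WR=56  [struct: FPMUL busy until I7 writes@48]

cycle = 56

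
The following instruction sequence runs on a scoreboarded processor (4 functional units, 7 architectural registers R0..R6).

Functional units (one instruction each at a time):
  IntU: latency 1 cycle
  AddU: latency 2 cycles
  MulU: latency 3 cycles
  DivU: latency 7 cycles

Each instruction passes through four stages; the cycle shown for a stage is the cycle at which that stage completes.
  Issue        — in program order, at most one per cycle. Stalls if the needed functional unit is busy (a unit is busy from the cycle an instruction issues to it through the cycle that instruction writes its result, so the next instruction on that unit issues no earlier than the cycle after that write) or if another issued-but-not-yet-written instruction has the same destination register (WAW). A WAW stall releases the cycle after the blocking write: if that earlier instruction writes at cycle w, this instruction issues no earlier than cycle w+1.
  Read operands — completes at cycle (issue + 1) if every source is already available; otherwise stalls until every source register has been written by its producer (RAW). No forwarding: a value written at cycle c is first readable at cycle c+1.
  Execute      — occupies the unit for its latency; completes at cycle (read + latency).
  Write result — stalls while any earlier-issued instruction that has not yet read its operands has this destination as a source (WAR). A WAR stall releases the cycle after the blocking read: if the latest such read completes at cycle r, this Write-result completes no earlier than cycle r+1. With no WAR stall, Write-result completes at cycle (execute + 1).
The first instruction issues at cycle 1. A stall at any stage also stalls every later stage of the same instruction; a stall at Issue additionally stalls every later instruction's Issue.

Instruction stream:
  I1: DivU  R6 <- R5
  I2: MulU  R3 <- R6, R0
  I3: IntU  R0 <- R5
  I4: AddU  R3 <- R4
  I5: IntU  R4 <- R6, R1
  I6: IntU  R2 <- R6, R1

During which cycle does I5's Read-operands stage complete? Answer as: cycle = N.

cycle = 18

  I1 | 1 | 2 | 9 | 10
  I2 | 2 | 11 | 14 | 15   RAW R6: wait I1 write@10
  I3 | 3 | 4 | 5 | 12   WAR R0: wait I2 read@11
  I4 | 16 | 17 | 19 | 20   WAW R3: wait I2 write@15
  I5 | 17 | 18 | 19 | 20
  I6 | 21 | 22 | 23 | 24   struct: IntU busy until I5 writes@20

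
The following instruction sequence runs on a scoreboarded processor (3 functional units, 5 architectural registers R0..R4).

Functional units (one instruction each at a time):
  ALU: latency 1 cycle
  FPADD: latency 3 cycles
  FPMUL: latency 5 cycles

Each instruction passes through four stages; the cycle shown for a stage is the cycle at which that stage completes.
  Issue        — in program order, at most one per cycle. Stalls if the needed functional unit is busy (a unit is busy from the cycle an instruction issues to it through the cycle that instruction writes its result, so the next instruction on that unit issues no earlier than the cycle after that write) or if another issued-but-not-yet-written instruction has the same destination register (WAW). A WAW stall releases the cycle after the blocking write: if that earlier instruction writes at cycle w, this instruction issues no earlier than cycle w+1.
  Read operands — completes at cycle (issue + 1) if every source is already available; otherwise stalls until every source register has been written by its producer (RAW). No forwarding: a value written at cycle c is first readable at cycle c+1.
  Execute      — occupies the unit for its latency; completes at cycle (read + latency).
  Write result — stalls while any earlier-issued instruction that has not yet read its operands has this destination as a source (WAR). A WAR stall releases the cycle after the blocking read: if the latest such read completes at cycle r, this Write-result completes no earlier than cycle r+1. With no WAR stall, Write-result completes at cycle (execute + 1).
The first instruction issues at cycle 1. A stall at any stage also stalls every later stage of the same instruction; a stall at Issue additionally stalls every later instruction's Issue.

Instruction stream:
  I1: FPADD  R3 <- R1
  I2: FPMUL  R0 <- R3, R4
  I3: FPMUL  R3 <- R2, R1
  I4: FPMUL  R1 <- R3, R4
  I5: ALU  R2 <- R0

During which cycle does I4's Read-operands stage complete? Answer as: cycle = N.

cycle = 23

t=1  I1 issues→FPADD
t=2  I1 reads, I2 issues→FPMUL
t=5  I1 exec-done
t=6  I1 writes R3
t=7  I2 reads
t=12  I2 exec-done
t=13  I2 writes R0
t=14  I3 issues→FPMUL
t=15  I3 reads
t=20  I3 exec-done
t=21  I3 writes R3
t=22  I4 issues→FPMUL
t=23  I4 reads, I5 issues→ALU
t=24  I5 reads
t=25  I5 exec-done
t=26  I5 writes R2
t=28  I4 exec-done
t=29  I4 writes R1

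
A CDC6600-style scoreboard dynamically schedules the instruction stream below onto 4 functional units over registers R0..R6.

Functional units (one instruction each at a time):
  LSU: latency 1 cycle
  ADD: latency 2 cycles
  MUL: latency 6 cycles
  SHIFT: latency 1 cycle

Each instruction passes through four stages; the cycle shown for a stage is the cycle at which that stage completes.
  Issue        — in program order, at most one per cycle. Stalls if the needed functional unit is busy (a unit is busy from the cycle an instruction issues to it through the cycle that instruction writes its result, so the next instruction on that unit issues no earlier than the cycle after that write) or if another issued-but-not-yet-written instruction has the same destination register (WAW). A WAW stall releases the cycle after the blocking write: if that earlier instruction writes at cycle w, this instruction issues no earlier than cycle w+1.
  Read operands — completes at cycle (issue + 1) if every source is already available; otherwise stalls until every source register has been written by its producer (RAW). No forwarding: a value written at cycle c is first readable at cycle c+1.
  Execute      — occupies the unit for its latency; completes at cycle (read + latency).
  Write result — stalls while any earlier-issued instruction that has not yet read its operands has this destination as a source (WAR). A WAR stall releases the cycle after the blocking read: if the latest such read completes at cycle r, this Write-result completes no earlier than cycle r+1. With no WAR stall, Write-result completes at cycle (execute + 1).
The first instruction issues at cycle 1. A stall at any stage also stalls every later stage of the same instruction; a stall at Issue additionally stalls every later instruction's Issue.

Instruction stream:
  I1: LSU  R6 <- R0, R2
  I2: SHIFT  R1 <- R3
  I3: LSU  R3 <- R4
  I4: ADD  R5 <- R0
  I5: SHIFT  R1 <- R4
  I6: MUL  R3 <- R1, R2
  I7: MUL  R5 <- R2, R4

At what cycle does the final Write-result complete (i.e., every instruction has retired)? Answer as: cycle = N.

cycle = 27

I1  is:1  ro:2  ex:3  wr:4
I2  is:2  ro:3  ex:4  wr:5
I3  is:5  ro:6  ex:7  wr:8  — struct: LSU busy until I1 writes@4
I4  is:6  ro:7  ex:9  wr:10
I5  is:7  ro:8  ex:9  wr:10
I6  is:9  ro:11  ex:17  wr:18  — WAW R3: wait I3 write@8, RAW R1: wait I5 write@10
I7  is:19  ro:20  ex:26  wr:27  — struct: MUL busy until I6 writes@18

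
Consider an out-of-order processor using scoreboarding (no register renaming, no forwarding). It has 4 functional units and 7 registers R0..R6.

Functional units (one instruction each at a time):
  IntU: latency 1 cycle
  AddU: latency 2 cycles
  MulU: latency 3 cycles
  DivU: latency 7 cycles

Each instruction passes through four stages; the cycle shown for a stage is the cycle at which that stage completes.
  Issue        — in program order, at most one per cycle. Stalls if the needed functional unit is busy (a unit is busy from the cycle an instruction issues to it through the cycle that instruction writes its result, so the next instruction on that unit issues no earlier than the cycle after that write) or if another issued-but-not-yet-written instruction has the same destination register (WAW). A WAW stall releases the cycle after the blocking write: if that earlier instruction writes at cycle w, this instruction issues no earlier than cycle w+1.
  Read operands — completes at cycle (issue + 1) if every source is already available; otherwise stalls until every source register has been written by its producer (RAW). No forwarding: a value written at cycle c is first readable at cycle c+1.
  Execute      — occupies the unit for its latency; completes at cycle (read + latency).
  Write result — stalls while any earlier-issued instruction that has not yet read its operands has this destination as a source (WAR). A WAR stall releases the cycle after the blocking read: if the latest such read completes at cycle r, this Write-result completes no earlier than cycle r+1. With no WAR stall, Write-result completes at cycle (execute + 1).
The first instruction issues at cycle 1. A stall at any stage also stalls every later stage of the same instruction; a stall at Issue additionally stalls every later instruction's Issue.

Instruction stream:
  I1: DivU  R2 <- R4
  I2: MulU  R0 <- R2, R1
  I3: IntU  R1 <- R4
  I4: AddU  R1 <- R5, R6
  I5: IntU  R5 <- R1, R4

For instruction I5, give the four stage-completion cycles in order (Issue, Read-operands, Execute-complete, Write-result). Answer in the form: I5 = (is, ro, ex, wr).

c1: issue I1 (DivU)
c2: I1 read-ops | issue I2 (MulU)
c3: issue I3 (IntU)
c4: I3 read-ops
c5: I3 finished on IntU
c9: I1 finished on DivU
c10: I1→R2
c11: I2 read-ops
c12: I3→R1
c13: issue I4 (AddU)
c14: I2 finished on MulU | I4 read-ops | issue I5 (IntU)
c15: I2→R0
c16: I4 finished on AddU
c17: I4→R1
c18: I5 read-ops
c19: I5 finished on IntU
c20: I5→R5

I5 = (14, 18, 19, 20)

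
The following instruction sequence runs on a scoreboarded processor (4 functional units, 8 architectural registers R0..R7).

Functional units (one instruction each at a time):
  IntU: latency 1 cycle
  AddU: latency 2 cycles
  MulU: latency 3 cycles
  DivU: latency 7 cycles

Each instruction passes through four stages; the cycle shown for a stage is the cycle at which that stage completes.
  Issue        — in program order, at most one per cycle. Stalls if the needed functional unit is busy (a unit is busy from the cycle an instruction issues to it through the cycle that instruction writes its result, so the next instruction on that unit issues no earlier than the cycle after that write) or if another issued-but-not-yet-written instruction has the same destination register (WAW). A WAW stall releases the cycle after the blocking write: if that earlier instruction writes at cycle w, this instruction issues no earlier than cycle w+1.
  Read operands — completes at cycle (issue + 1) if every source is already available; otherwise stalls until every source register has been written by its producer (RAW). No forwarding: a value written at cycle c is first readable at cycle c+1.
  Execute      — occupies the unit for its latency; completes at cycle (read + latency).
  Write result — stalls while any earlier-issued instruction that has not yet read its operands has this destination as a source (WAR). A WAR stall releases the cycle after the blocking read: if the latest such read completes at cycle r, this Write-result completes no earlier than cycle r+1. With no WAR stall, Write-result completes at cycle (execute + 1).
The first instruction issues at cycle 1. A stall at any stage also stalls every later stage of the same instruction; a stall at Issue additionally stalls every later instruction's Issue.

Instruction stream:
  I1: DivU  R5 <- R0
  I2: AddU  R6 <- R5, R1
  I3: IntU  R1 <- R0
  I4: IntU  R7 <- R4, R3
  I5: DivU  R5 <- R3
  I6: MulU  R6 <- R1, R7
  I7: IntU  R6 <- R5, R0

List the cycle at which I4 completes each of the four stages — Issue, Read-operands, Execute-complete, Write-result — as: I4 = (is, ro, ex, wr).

t=1  issue I1 (DivU)
t=2  I1 read-ops, issue I2 (AddU)
t=3  issue I3 (IntU)
t=4  I3 read-ops
t=5  I3 finished on IntU
t=9  I1 finished on DivU
t=10  I1→R5
t=11  I2 read-ops
t=12  I3→R1
t=13  I2 finished on AddU, issue I4 (IntU)
t=14  I2→R6, I4 read-ops, issue I5 (DivU)
t=15  I4 finished on IntU, I5 read-ops, issue I6 (MulU)
t=16  I4→R7
t=17  I6 read-ops
t=20  I6 finished on MulU
t=21  I6→R6
t=22  I5 finished on DivU, issue I7 (IntU)
t=23  I5→R5
t=24  I7 read-ops
t=25  I7 finished on IntU
t=26  I7→R6

I4 = (13, 14, 15, 16)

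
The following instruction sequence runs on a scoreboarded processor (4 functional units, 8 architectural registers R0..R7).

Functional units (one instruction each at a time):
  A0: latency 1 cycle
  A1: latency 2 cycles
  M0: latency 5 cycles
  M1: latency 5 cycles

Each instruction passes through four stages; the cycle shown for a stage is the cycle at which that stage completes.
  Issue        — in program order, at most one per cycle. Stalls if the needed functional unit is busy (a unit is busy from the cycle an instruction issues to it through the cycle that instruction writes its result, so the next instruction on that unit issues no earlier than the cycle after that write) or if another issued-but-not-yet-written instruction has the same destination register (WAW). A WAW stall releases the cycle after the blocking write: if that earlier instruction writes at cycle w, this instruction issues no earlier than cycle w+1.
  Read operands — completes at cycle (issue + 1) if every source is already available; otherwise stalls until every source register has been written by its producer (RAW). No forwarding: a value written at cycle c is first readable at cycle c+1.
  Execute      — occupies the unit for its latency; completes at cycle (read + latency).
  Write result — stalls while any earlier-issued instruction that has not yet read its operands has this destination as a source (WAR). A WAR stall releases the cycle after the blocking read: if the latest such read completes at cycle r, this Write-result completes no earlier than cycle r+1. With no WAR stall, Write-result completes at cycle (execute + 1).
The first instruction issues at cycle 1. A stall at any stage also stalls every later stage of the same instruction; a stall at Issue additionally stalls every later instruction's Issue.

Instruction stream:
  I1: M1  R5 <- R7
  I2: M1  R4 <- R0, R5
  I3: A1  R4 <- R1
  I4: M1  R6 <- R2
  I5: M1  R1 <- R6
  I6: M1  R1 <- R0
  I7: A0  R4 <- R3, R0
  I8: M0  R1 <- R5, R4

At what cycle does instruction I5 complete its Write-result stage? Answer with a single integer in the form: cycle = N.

t=1  I1 issues→M1
t=2  I1 reads
t=7  I1 exec-done
t=8  I1 writes R5
t=9  I2 issues→M1
t=10  I2 reads
t=15  I2 exec-done
t=16  I2 writes R4
t=17  I3 issues→A1
t=18  I3 reads; I4 issues→M1
t=19  I4 reads
t=20  I3 exec-done
t=21  I3 writes R4
t=24  I4 exec-done
t=25  I4 writes R6
t=26  I5 issues→M1
t=27  I5 reads
t=32  I5 exec-done
t=33  I5 writes R1
t=34  I6 issues→M1
t=35  I6 reads; I7 issues→A0
t=36  I7 reads
t=37  I7 exec-done
t=38  I7 writes R4
t=40  I6 exec-done
t=41  I6 writes R1
t=42  I8 issues→M0
t=43  I8 reads
t=48  I8 exec-done
t=49  I8 writes R1

cycle = 33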